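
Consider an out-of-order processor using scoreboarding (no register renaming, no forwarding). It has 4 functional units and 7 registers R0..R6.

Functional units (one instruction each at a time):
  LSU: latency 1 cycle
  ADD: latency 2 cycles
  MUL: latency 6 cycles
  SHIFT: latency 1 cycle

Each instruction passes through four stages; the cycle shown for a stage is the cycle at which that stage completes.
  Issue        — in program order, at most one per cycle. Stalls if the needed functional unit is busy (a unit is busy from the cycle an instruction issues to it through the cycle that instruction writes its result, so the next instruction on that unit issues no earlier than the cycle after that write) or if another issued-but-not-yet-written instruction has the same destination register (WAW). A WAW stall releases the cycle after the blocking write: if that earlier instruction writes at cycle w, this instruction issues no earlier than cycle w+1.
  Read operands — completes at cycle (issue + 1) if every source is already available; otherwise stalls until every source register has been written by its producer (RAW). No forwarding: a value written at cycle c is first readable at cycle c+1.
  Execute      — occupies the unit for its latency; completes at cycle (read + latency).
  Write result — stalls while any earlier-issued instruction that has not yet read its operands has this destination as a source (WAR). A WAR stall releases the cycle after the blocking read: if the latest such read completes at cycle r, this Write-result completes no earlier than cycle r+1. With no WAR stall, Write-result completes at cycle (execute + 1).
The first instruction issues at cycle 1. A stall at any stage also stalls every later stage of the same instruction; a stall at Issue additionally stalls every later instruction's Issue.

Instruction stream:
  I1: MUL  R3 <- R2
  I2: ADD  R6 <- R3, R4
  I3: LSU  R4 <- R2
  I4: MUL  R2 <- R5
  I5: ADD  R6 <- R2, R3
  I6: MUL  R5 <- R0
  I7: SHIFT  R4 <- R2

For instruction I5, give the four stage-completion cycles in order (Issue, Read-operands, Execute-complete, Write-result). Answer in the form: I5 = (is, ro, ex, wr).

  I1 | 1 | 2 | 8 | 9
  I2 | 2 | 10 | 12 | 13   RAW R3: wait I1 write@9
  I3 | 3 | 4 | 5 | 11   WAR R4: wait I2 read@10
  I4 | 10 | 11 | 17 | 18   struct: MUL busy until I1 writes@9
  I5 | 14 | 19 | 21 | 22   struct: ADD busy until I2 writes@13 · RAW R2: wait I4 write@18
  I6 | 19 | 20 | 26 | 27   struct: MUL busy until I4 writes@18
  I7 | 20 | 21 | 22 | 23

I5 = (14, 19, 21, 22)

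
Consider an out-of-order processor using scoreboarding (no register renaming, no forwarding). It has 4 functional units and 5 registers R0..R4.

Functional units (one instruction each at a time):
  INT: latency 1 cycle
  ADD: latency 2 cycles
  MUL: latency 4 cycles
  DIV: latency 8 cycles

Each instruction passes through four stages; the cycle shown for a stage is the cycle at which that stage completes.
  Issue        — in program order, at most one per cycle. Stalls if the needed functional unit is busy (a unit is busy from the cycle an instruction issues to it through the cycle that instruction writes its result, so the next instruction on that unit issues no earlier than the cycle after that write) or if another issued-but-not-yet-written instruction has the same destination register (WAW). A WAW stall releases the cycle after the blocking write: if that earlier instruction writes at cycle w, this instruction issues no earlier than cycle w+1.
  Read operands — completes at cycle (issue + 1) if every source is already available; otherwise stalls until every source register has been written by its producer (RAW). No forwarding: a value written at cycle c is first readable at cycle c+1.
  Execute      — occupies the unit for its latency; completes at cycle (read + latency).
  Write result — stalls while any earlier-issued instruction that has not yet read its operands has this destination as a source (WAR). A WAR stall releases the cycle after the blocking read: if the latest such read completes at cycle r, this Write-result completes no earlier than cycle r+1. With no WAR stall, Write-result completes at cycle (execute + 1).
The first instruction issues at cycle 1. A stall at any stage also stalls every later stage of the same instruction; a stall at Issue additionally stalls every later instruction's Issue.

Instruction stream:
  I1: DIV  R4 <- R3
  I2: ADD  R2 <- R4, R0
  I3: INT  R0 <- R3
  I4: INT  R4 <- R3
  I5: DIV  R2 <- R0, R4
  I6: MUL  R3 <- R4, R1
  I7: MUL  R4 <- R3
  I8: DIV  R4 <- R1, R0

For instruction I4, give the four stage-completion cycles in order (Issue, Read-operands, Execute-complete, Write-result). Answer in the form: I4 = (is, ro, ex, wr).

c1: issue I1 (DIV)
c2: I1 read-ops · issue I2 (ADD)
c3: issue I3 (INT)
c4: I3 read-ops
c5: I3 finished on INT
c10: I1 finished on DIV
c11: I1→R4
c12: I2 read-ops
c13: I3→R0
c14: I2 finished on ADD · issue I4 (INT)
c15: I2→R2 · I4 read-ops
c16: I4 finished on INT · issue I5 (DIV)
c17: I4→R4 · issue I6 (MUL)
c18: I5 read-ops · I6 read-ops
c22: I6 finished on MUL
c23: I6→R3
c24: issue I7 (MUL)
c25: I7 read-ops
c26: I5 finished on DIV
c27: I5→R2
c29: I7 finished on MUL
c30: I7→R4
c31: issue I8 (DIV)
c32: I8 read-ops
c40: I8 finished on DIV
c41: I8→R4

I4 = (14, 15, 16, 17)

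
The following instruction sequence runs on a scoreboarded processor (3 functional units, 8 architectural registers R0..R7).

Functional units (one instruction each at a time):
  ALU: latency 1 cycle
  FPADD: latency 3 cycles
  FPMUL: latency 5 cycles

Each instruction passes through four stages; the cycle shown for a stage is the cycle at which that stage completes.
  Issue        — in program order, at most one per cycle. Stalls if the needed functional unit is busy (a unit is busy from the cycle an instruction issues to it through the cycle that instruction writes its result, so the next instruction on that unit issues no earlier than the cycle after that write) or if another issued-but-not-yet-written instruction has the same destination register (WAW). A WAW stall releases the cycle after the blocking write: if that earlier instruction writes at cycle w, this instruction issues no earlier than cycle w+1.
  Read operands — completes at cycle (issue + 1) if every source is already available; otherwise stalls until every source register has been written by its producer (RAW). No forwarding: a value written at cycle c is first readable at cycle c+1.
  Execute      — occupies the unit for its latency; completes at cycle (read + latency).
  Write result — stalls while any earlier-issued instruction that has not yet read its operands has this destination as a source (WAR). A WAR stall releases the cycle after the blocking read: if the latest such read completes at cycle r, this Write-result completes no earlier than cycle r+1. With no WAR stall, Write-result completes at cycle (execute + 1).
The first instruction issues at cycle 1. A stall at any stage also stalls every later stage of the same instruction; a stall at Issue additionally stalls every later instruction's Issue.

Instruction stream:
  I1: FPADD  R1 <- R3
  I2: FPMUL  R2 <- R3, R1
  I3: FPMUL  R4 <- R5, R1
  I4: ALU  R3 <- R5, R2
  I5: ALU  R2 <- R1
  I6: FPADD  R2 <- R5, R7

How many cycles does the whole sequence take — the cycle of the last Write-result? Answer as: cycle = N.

cycle = 28

I1 -> (1, 2, 5, 6)
I2 -> (2, 7, 12, 13)  // RAW R1: wait I1 write@6
I3 -> (14, 15, 20, 21)  // struct: FPMUL busy until I2 writes@13
I4 -> (15, 16, 17, 18)
I5 -> (19, 20, 21, 22)  // struct: ALU busy until I4 writes@18
I6 -> (23, 24, 27, 28)  // WAW R2: wait I5 write@22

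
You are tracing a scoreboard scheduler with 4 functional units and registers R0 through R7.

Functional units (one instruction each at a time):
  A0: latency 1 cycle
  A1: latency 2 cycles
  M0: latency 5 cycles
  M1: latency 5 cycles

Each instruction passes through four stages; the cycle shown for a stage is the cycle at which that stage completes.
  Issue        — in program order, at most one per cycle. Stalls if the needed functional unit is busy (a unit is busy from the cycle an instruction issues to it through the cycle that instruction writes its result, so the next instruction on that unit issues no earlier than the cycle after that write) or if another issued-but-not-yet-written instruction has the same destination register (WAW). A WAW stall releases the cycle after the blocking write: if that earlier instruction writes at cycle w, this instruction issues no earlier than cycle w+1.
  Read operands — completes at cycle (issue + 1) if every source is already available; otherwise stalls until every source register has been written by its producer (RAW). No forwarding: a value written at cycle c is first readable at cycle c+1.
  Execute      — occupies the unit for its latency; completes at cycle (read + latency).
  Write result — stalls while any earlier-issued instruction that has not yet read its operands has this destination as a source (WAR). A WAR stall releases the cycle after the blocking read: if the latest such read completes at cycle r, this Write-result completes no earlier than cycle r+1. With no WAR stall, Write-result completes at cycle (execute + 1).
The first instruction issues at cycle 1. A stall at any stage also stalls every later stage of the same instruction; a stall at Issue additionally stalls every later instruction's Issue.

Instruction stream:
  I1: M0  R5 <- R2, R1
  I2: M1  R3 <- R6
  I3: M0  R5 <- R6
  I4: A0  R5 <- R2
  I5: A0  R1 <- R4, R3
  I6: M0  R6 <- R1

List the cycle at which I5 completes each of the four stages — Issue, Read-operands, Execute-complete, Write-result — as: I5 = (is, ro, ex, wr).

1) issue 1, read 2, done 7, write 8
2) issue 2, read 3, done 8, write 9
3) issue 9, read 10, done 15, write 16  <struct: M0 busy until I1 writes@8>
4) issue 17, read 18, done 19, write 20  <WAW R5: wait I3 write@16>
5) issue 21, read 22, done 23, write 24  <struct: A0 busy until I4 writes@20>
6) issue 22, read 25, done 30, write 31  <RAW R1: wait I5 write@24>

I5 = (21, 22, 23, 24)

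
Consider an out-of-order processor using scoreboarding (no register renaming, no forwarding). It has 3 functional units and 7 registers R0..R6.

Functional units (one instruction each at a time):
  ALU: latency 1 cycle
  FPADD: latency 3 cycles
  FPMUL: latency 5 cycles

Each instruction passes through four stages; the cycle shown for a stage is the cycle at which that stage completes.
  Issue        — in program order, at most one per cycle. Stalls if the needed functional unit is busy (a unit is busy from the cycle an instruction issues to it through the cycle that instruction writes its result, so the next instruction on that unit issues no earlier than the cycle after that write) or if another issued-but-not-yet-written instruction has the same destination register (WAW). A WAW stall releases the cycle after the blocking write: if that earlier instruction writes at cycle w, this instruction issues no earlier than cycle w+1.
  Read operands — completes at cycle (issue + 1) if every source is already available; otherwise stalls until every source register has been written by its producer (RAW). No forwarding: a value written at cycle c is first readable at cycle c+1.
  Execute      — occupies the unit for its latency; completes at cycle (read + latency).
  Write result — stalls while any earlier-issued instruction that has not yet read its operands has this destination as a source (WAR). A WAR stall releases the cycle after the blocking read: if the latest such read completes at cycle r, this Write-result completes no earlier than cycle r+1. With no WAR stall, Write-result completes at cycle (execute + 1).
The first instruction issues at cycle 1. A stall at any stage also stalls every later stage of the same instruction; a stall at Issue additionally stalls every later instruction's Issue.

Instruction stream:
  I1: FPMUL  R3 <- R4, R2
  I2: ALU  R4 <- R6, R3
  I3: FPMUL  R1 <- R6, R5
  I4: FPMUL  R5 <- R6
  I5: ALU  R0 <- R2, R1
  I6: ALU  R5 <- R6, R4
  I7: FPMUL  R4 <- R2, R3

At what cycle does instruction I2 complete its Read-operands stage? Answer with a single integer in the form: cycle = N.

cycle = 9

t=1  issue I1 (FPMUL)
t=2  I1 read-ops | issue I2 (ALU)
t=7  I1 finished on FPMUL
t=8  I1→R3
t=9  I2 read-ops | issue I3 (FPMUL)
t=10  I2 finished on ALU | I3 read-ops
t=11  I2→R4
t=15  I3 finished on FPMUL
t=16  I3→R1
t=17  issue I4 (FPMUL)
t=18  I4 read-ops | issue I5 (ALU)
t=19  I5 read-ops
t=20  I5 finished on ALU
t=21  I5→R0
t=23  I4 finished on FPMUL
t=24  I4→R5
t=25  issue I6 (ALU)
t=26  I6 read-ops | issue I7 (FPMUL)
t=27  I6 finished on ALU | I7 read-ops
t=28  I6→R5
t=32  I7 finished on FPMUL
t=33  I7→R4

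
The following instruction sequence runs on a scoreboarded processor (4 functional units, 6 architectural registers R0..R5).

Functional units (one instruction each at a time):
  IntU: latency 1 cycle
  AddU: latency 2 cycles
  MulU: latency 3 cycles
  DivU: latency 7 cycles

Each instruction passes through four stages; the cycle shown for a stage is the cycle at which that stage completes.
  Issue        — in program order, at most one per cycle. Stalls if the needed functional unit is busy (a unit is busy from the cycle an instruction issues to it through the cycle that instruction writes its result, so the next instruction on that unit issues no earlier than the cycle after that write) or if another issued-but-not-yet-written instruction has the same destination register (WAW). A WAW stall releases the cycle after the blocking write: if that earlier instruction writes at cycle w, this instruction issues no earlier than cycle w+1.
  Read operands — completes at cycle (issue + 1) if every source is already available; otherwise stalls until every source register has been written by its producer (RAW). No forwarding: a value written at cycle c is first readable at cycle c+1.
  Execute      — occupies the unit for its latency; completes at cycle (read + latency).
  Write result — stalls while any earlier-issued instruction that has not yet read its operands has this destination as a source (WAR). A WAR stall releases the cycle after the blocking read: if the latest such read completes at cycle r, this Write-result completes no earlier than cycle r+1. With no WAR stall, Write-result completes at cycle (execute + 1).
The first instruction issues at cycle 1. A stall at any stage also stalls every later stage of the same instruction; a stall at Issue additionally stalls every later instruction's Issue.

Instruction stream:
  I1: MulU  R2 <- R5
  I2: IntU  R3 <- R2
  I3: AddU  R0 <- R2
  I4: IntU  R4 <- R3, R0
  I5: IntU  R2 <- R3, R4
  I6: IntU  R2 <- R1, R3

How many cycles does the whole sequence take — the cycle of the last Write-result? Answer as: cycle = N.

[I1] 1/2/5/6
[I2] 2/7/8/9  (RAW R2: wait I1 write@6)
[I3] 3/7/9/10  (RAW R2: wait I1 write@6)
[I4] 10/11/12/13  (struct: IntU busy until I2 writes@9)
[I5] 14/15/16/17  (struct: IntU busy until I4 writes@13)
[I6] 18/19/20/21  (struct: IntU busy until I5 writes@17)

cycle = 21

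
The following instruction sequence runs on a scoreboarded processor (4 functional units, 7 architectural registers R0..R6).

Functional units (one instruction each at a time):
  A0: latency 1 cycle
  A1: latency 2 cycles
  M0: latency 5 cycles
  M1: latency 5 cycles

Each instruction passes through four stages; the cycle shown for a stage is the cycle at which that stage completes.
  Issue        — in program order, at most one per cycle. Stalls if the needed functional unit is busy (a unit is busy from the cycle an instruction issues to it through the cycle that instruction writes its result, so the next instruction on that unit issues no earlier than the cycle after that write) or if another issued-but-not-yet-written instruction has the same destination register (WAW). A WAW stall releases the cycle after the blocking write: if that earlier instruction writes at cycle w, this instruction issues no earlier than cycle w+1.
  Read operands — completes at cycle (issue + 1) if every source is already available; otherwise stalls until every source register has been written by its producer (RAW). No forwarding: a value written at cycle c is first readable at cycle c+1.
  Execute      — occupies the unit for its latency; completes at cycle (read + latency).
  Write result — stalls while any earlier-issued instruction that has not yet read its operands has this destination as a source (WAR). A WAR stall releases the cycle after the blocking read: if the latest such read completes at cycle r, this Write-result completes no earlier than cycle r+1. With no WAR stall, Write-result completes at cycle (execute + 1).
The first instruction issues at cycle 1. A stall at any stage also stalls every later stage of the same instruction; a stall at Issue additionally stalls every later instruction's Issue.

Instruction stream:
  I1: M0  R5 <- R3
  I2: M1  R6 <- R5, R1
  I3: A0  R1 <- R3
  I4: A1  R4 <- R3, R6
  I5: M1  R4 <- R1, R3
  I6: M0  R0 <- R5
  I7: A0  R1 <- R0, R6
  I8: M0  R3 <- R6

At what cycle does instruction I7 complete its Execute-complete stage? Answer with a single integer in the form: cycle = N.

cycle = 30

c1: I1→M0
c2: I1 RO | I2→M1
c3: I3→A0
c4: I3 RO | I4→A1
c5: I3 EX
c7: I1 EX
c8: I1 WR R5
c9: I2 RO
c10: I3 WR R1
c14: I2 EX
c15: I2 WR R6
c16: I4 RO
c18: I4 EX
c19: I4 WR R4
c20: I5→M1
c21: I5 RO | I6→M0
c22: I6 RO | I7→A0
c26: I5 EX
c27: I5 WR R4 | I6 EX
c28: I6 WR R0
c29: I7 RO | I8→M0
c30: I7 EX | I8 RO
c31: I7 WR R1
c35: I8 EX
c36: I8 WR R3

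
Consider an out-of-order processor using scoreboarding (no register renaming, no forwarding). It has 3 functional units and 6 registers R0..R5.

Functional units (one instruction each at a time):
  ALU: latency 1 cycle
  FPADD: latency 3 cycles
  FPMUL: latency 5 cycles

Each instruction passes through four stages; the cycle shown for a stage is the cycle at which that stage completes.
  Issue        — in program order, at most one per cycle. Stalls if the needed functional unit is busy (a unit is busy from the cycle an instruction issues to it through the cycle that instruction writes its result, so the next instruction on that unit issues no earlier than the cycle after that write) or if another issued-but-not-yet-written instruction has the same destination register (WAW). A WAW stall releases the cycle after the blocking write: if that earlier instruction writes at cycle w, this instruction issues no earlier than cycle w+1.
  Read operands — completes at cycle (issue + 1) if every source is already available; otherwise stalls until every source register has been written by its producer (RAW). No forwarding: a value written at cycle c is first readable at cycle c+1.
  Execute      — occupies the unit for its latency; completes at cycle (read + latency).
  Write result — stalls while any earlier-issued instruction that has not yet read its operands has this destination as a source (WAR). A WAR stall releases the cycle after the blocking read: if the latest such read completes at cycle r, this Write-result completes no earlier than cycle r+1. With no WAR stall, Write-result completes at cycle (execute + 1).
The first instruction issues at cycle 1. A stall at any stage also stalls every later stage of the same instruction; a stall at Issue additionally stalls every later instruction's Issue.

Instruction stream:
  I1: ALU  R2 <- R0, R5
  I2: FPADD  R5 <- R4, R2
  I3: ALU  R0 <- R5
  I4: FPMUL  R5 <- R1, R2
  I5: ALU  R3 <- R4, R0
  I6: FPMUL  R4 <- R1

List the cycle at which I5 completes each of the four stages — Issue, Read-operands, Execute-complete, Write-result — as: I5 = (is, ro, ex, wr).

cycle 1: issue I1 (ALU)
cycle 2: I1 read-ops; issue I2 (FPADD)
cycle 3: I1 finished on ALU
cycle 4: I1→R2
cycle 5: I2 read-ops; issue I3 (ALU)
cycle 8: I2 finished on FPADD
cycle 9: I2→R5
cycle 10: I3 read-ops; issue I4 (FPMUL)
cycle 11: I3 finished on ALU; I4 read-ops
cycle 12: I3→R0
cycle 13: issue I5 (ALU)
cycle 14: I5 read-ops
cycle 15: I5 finished on ALU
cycle 16: I4 finished on FPMUL; I5→R3
cycle 17: I4→R5
cycle 18: issue I6 (FPMUL)
cycle 19: I6 read-ops
cycle 24: I6 finished on FPMUL
cycle 25: I6→R4

I5 = (13, 14, 15, 16)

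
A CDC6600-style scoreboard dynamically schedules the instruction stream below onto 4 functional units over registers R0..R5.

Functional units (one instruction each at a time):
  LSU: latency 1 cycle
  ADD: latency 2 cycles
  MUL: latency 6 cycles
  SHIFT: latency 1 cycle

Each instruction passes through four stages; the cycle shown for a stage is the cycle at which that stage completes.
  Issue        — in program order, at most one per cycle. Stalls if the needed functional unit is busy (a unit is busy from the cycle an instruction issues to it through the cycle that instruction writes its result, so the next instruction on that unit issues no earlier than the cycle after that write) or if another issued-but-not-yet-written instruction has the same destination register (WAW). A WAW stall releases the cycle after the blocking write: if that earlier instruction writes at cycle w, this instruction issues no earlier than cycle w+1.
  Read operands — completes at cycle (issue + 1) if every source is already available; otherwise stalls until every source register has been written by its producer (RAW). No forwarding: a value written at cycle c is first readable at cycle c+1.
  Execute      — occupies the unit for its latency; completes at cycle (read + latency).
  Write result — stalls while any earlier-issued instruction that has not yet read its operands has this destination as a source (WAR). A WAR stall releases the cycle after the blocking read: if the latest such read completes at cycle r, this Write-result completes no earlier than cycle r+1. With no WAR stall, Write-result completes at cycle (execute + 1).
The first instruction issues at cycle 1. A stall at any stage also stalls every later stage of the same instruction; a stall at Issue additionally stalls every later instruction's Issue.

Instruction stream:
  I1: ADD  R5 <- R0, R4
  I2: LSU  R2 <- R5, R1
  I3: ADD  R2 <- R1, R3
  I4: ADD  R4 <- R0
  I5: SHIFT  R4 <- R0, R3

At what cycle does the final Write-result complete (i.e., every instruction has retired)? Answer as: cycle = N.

cycle = 22

c1: issue I1 (ADD)
c2: I1 read-ops, issue I2 (LSU)
c4: I1 finished on ADD
c5: I1→R5
c6: I2 read-ops
c7: I2 finished on LSU
c8: I2→R2
c9: issue I3 (ADD)
c10: I3 read-ops
c12: I3 finished on ADD
c13: I3→R2
c14: issue I4 (ADD)
c15: I4 read-ops
c17: I4 finished on ADD
c18: I4→R4
c19: issue I5 (SHIFT)
c20: I5 read-ops
c21: I5 finished on SHIFT
c22: I5→R4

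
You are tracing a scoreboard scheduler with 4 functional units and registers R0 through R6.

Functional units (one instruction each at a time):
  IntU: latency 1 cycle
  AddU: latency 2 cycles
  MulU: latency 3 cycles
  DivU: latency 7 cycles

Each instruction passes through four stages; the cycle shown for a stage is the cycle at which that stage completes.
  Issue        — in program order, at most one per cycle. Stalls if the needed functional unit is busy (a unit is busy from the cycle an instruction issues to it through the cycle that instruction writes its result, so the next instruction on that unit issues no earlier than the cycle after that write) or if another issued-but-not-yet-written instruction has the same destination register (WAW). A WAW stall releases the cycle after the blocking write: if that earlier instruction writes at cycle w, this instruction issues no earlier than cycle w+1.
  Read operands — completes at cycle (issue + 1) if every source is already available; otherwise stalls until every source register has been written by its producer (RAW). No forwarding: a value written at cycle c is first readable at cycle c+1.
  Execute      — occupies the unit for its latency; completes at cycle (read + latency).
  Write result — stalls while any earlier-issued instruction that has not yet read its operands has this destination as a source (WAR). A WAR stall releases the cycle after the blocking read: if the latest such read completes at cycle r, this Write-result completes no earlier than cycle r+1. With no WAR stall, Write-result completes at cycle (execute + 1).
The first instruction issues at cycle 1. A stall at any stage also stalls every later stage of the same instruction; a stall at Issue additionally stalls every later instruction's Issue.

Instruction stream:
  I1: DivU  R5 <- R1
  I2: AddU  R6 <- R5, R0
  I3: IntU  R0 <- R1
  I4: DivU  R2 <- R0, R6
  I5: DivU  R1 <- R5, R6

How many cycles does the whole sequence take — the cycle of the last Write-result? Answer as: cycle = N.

[I1] 1/2/9/10
[I2] 2/11/13/14  (RAW R5: wait I1 write@10)
[I3] 3/4/5/12  (WAR R0: wait I2 read@11)
[I4] 11/15/22/23  (struct: DivU busy until I1 writes@10; RAW R6: wait I2 write@14)
[I5] 24/25/32/33  (struct: DivU busy until I4 writes@23)

cycle = 33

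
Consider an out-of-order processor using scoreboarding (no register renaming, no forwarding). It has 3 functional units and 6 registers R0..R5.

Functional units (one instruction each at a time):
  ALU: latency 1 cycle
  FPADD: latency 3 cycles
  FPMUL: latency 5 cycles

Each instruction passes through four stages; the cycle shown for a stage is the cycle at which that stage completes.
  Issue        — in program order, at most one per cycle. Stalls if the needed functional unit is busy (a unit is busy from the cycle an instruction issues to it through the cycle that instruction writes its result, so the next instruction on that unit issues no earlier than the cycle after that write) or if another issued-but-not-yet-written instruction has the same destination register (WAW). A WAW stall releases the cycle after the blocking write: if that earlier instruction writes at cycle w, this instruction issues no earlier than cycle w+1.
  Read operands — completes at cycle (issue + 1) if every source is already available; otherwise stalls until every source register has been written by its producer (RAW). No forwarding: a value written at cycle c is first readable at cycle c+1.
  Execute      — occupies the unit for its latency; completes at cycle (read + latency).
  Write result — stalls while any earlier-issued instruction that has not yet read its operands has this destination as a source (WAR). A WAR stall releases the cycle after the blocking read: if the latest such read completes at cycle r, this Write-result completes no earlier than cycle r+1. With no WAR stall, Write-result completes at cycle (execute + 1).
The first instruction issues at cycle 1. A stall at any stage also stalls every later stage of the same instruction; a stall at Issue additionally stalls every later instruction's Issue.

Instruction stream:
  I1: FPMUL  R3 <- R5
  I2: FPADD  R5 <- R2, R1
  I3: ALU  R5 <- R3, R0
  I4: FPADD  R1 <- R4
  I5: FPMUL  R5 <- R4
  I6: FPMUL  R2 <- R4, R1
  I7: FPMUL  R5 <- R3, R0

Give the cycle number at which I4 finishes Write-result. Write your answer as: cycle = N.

[I1] 1/2/7/8
[I2] 2/3/6/7
[I3] 8/9/10/11  (WAW R5: wait I2 write@7)
[I4] 9/10/13/14
[I5] 12/13/18/19  (WAW R5: wait I3 write@11)
[I6] 20/21/26/27  (struct: FPMUL busy until I5 writes@19)
[I7] 28/29/34/35  (struct: FPMUL busy until I6 writes@27)

cycle = 14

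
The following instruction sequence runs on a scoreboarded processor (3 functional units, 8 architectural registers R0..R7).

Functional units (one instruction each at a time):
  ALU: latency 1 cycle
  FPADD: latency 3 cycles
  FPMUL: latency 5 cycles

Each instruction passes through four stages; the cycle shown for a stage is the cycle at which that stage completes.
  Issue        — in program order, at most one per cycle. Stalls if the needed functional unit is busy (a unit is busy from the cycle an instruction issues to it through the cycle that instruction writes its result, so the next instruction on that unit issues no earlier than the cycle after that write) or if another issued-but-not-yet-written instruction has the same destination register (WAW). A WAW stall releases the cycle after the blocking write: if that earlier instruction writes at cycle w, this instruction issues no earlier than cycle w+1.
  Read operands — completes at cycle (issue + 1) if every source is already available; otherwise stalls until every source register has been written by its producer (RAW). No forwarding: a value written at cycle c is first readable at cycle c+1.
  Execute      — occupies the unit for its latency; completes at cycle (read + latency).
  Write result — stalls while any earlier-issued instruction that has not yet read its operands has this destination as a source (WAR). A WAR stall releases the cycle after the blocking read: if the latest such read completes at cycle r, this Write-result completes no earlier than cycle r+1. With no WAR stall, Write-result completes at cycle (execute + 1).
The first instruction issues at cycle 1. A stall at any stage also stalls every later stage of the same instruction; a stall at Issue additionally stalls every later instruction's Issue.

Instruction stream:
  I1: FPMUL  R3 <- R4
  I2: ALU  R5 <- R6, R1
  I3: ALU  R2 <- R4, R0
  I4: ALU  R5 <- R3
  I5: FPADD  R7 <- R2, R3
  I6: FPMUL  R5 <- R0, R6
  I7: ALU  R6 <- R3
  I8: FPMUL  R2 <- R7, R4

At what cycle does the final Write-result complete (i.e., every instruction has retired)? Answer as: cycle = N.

cycle 1: issue I1 (FPMUL)
cycle 2: I1 read-ops; issue I2 (ALU)
cycle 3: I2 read-ops
cycle 4: I2 finished on ALU
cycle 5: I2→R5
cycle 6: issue I3 (ALU)
cycle 7: I1 finished on FPMUL; I3 read-ops
cycle 8: I1→R3; I3 finished on ALU
cycle 9: I3→R2
cycle 10: issue I4 (ALU)
cycle 11: I4 read-ops; issue I5 (FPADD)
cycle 12: I4 finished on ALU; I5 read-ops
cycle 13: I4→R5
cycle 14: issue I6 (FPMUL)
cycle 15: I5 finished on FPADD; I6 read-ops; issue I7 (ALU)
cycle 16: I5→R7; I7 read-ops
cycle 17: I7 finished on ALU
cycle 18: I7→R6
cycle 20: I6 finished on FPMUL
cycle 21: I6→R5
cycle 22: issue I8 (FPMUL)
cycle 23: I8 read-ops
cycle 28: I8 finished on FPMUL
cycle 29: I8→R2

cycle = 29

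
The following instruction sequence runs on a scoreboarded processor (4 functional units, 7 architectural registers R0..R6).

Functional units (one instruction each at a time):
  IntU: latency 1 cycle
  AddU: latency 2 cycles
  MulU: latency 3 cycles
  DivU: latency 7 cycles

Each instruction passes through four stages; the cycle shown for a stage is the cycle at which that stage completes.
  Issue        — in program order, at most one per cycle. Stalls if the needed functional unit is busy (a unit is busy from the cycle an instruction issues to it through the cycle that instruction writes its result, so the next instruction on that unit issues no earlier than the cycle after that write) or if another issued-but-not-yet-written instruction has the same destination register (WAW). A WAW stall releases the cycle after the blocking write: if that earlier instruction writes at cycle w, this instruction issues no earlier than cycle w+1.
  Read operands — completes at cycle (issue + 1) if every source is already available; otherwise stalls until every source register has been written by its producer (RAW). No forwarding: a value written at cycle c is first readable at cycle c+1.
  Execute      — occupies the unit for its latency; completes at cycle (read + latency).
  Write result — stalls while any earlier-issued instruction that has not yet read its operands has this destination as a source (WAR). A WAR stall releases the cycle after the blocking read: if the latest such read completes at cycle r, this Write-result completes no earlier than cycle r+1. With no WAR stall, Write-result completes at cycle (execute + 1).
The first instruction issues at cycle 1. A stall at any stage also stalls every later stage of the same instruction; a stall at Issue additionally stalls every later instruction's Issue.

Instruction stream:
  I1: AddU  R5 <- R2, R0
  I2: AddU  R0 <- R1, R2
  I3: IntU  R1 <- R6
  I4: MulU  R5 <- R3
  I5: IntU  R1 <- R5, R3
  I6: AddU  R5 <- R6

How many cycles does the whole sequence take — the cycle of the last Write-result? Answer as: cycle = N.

cycle = 18

[I1] 1/2/4/5
[I2] 6/7/9/10  (struct: AddU busy until I1 writes@5)
[I3] 7/8/9/10
[I4] 8/9/12/13
[I5] 11/14/15/16  (struct: IntU busy until I3 writes@10; RAW R5: wait I4 write@13)
[I6] 14/15/17/18  (WAW R5: wait I4 write@13)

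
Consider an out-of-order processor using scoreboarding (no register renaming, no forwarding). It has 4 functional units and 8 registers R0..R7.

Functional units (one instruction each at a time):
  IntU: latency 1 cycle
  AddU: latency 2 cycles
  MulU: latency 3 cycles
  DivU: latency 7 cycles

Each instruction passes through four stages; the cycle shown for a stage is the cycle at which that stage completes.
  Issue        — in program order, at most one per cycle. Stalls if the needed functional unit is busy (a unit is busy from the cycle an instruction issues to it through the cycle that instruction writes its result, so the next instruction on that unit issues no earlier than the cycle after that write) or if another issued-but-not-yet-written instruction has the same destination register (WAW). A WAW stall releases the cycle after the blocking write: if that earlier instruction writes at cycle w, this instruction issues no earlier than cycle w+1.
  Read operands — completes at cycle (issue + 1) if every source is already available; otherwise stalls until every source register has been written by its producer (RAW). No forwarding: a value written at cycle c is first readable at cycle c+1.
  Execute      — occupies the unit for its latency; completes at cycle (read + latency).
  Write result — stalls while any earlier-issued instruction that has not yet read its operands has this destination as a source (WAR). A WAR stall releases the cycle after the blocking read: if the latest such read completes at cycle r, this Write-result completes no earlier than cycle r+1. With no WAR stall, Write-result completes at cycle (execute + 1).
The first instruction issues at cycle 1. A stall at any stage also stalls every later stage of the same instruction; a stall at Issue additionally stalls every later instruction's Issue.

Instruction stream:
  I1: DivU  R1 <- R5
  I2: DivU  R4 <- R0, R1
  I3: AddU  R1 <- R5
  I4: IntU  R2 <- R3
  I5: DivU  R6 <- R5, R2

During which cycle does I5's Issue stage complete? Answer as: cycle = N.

cycle = 21

[1] I1 issues→DivU
[2] I1 reads
[9] I1 exec-done
[10] I1 writes R1
[11] I2 issues→DivU
[12] I2 reads | I3 issues→AddU
[13] I3 reads | I4 issues→IntU
[14] I4 reads
[15] I3 exec-done | I4 exec-done
[16] I3 writes R1 | I4 writes R2
[19] I2 exec-done
[20] I2 writes R4
[21] I5 issues→DivU
[22] I5 reads
[29] I5 exec-done
[30] I5 writes R6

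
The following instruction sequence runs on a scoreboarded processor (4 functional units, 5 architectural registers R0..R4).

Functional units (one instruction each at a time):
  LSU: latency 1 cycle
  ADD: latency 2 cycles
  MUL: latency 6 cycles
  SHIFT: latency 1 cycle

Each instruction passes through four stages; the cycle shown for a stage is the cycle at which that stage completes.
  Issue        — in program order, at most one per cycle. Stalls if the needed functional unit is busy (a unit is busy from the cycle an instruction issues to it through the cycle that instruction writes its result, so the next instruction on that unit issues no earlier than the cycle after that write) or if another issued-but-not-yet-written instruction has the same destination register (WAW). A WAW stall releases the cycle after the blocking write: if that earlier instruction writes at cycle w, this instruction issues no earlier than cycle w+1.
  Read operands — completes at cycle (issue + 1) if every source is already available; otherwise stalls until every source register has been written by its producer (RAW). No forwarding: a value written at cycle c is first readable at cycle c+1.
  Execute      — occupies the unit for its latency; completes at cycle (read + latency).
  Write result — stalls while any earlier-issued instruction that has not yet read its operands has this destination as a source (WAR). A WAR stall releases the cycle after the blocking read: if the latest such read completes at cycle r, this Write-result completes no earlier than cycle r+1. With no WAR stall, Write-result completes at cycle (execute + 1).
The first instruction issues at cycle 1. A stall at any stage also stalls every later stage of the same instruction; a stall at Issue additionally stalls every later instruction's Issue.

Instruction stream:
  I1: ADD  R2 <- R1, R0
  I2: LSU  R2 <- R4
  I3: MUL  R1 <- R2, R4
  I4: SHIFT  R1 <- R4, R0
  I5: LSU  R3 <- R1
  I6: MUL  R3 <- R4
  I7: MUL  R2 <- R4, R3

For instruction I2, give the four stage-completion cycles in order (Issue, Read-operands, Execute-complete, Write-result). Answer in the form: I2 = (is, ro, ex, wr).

I2 = (6, 7, 8, 9)

cycle 1: I1 issues→ADD
cycle 2: I1 reads
cycle 4: I1 exec-done
cycle 5: I1 writes R2
cycle 6: I2 issues→LSU
cycle 7: I2 reads, I3 issues→MUL
cycle 8: I2 exec-done
cycle 9: I2 writes R2
cycle 10: I3 reads
cycle 16: I3 exec-done
cycle 17: I3 writes R1
cycle 18: I4 issues→SHIFT
cycle 19: I4 reads, I5 issues→LSU
cycle 20: I4 exec-done
cycle 21: I4 writes R1
cycle 22: I5 reads
cycle 23: I5 exec-done
cycle 24: I5 writes R3
cycle 25: I6 issues→MUL
cycle 26: I6 reads
cycle 32: I6 exec-done
cycle 33: I6 writes R3
cycle 34: I7 issues→MUL
cycle 35: I7 reads
cycle 41: I7 exec-done
cycle 42: I7 writes R2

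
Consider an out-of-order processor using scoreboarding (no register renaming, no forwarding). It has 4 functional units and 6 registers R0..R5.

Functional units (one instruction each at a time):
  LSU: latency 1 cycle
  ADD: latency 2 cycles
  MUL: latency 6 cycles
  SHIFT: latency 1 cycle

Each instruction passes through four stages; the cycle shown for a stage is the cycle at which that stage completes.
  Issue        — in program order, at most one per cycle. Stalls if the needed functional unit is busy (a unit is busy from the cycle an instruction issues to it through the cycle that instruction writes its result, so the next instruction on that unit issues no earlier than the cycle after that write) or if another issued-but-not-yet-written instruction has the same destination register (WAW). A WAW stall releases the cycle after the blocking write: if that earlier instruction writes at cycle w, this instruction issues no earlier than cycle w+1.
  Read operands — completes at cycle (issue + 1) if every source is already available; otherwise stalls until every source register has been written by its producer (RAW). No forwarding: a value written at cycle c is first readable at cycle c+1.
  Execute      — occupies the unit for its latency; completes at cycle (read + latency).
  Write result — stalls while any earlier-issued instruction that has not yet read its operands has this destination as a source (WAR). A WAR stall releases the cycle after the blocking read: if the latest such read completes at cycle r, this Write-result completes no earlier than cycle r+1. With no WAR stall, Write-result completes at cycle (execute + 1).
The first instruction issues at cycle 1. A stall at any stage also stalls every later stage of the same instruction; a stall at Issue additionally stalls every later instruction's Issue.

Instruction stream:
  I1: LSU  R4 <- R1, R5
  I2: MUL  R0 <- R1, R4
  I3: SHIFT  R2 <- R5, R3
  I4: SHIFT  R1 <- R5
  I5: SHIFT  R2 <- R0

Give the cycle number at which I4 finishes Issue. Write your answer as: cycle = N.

cycle = 7

t=1  issue I1 (LSU)
t=2  I1 read-ops, issue I2 (MUL)
t=3  I1 finished on LSU, issue I3 (SHIFT)
t=4  I1→R4, I3 read-ops
t=5  I2 read-ops, I3 finished on SHIFT
t=6  I3→R2
t=7  issue I4 (SHIFT)
t=8  I4 read-ops
t=9  I4 finished on SHIFT
t=10  I4→R1
t=11  I2 finished on MUL, issue I5 (SHIFT)
t=12  I2→R0
t=13  I5 read-ops
t=14  I5 finished on SHIFT
t=15  I5→R2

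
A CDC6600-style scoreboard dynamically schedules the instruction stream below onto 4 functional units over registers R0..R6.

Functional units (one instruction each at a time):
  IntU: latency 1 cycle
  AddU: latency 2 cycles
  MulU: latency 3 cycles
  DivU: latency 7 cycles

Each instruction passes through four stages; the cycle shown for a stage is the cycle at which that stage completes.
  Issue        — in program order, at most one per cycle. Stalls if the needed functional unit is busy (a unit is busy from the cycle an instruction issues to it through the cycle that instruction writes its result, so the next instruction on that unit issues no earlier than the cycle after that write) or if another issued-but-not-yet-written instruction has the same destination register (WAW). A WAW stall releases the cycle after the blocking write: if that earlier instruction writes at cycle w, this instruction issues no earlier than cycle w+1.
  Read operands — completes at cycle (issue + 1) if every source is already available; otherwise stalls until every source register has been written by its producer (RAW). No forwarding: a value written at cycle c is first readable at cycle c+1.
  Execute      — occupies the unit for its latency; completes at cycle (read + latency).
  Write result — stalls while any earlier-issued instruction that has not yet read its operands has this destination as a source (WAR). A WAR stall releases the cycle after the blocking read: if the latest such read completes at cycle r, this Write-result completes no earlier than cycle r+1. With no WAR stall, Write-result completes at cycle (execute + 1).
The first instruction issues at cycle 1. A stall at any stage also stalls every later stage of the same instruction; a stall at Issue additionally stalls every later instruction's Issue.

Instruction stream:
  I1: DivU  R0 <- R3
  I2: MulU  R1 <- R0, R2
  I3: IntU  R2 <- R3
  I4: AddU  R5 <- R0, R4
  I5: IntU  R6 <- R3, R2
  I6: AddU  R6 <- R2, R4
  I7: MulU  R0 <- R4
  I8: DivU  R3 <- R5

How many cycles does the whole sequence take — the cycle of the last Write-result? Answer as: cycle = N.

[I1] 1/2/9/10
[I2] 2/11/14/15  (RAW R0: wait I1 write@10)
[I3] 3/4/5/12  (WAR R2: wait I2 read@11)
[I4] 4/11/13/14  (RAW R0: wait I1 write@10)
[I5] 13/14/15/16  (struct: IntU busy until I3 writes@12)
[I6] 17/18/20/21  (WAW R6: wait I5 write@16)
[I7] 18/19/22/23
[I8] 19/20/27/28

cycle = 28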